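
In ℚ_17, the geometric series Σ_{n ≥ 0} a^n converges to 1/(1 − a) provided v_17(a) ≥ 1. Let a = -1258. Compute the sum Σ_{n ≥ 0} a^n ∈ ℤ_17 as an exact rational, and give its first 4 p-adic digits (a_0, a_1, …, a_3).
Σ a^n = 1/(1 − a) = 1/1259;  first 4 digits = (1, 11, 14, 3)

v_17(a) = 1 ≥ 1, so the series converges in ℤ_17 to 1/(1 − a) = 1/(1 − (-1258)) = 1/1259. Expand this rational in ℤ_17: compute digits iteratively via d_i = x_i mod 17, x_{i+1} = (x_i − d_i)/17. The first 4 digits are (1, 11, 14, 3).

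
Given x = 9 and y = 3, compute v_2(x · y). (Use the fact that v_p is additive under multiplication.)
v_2(27) = 0

v_p(x) = 0 (factor: 9 = 2^0 · 9); v_p(y) = 0 (factor: 3 = 2^0 · 3). Additivity: v_p(xy) = v_p(x) + v_p(y) = 0 + 0 = 0. (Direct check: xy = 27 = 2^0 · (27).)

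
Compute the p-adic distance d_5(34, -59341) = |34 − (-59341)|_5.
d_5(34, -59341) = 1/3125

Step 1 — x − y = 34 − (-59341) = 59375. Step 2 — v_5(59375) = 5 (factor: 59375 = (5^5 · 19); the sign does not affect v_p). Step 3 — |x − y|_5 = 5^{-5} = 1/3125.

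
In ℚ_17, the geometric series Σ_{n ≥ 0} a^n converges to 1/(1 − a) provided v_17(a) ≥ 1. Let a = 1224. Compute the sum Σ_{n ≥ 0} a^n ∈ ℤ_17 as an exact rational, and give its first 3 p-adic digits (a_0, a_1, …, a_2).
Σ a^n = 1/(1 − a) = -1/1223;  first 3 digits = (1, 4, 3)

v_17(a) = 1 ≥ 1, so the series converges in ℤ_17 to 1/(1 − a) = 1/(1 − 1224) = -1/1223. Expand this rational in ℤ_17: compute digits iteratively via d_i = x_i mod 17, x_{i+1} = (x_i − d_i)/17. The first 3 digits are (1, 4, 3).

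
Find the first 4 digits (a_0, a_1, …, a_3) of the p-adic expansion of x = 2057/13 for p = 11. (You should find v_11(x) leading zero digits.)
(a_0, …, a_3) = (0, 0, 3, 10)

v_11(2057/13) = 2, so a_0 = ... = a_1 = 0. Factor out: x = 11^2 · u with u = 17/13 a unit in ℤ_11. Expand u iteratively via a_{v+i} = u_i mod 11, u_{i+1} = (u_i − a_{v+i})/11:
  u_0 = 17/13;  a_2 = 3;  u_1 = (u_0 − 3)/11 = -2/13
  u_1 = -2/13;  a_3 = 10;  u_2 = (u_1 − 10)/11 = -12/13
Digits: (0, 0, 3, 10).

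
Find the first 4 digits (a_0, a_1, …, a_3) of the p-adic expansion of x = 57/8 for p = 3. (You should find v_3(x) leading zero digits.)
(a_0, …, a_3) = (0, 2, 2, 2)

v_3(57/8) = 1, so a_0 = ... = a_0 = 0. Factor out: x = 3^1 · u with u = 19/8 a unit in ℤ_3. Expand u iteratively via a_{v+i} = u_i mod 3, u_{i+1} = (u_i − a_{v+i})/3:
  u_0 = 19/8;  a_1 = 2;  u_1 = (u_0 − 2)/3 = 1/8
  u_1 = 1/8;  a_2 = 2;  u_2 = (u_1 − 2)/3 = -5/8
  u_2 = -5/8;  a_3 = 2;  u_3 = (u_2 − 2)/3 = -7/8
Digits: (0, 2, 2, 2).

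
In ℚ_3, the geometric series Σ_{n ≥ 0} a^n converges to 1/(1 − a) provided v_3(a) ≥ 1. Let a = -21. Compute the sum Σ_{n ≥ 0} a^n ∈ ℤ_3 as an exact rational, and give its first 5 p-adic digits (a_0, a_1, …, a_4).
Σ a^n = 1/(1 − a) = 1/22;  first 5 digits = (1, 2, 1, 2, 2)

v_3(a) = 1 ≥ 1, so the series converges in ℤ_3 to 1/(1 − a) = 1/(1 − (-21)) = 1/22. Expand this rational in ℤ_3: compute digits iteratively via d_i = x_i mod 3, x_{i+1} = (x_i − d_i)/3. The first 5 digits are (1, 2, 1, 2, 2).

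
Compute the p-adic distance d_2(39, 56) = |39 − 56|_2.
d_2(39, 56) = 1

Step 1 — x − y = 39 − 56 = -17. Step 2 — v_2(-17) = 0 (factor: -17 = −(2^0 · 17); the sign does not affect v_p). Step 3 — |x − y|_2 = 2^{0} = 1.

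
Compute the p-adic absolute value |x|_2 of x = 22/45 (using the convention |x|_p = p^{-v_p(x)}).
|22/45|_2 = 1/2

Step 1 — compute v_2(x) by factoring powers of 2 out of the numerator and denominator: v_2(22/45) = 1. Step 2 — apply |x|_p = p^{-v_p(x)} = 2^{-1} = 1/2.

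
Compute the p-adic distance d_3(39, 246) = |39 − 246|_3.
d_3(39, 246) = 1/9

Step 1 — x − y = 39 − 246 = -207. Step 2 — v_3(-207) = 2 (factor: -207 = −(3^2 · 23); the sign does not affect v_p). Step 3 — |x − y|_3 = 3^{-2} = 1/9.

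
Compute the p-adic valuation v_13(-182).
v_13(-182) = 1

v_13(n) is the largest exponent k such that 13^k divides n. Factor out: -182 = -13^1 · 14. (Sign doesn't affect v_p.) So v_13(-182) = 1.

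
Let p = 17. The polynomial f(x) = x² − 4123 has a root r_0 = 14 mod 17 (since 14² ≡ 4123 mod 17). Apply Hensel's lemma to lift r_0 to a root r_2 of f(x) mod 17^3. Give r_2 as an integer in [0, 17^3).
r_2 = 2972 (mod 4913)

Hensel's recurrence: r_{i+1} = r_i − f(r_i)·(f′(r_i))^{-1} mod 17^{i+2}, with f′(x) = 2x. Iterate:
  r_0 = 14 (mod 17)
  r_1 = 82 (mod 289)
  r_2 = 2972 (mod 4913)
Final: r_2 = 2972, and one checks f(r_2) ≡ 0 mod 17^3.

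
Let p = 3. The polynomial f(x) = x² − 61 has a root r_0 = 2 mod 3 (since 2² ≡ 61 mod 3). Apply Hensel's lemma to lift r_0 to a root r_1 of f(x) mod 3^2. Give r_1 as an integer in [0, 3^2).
r_1 = 5 (mod 9)

Hensel's recurrence: r_{i+1} = r_i − f(r_i)·(f′(r_i))^{-1} mod 3^{i+2}, with f′(x) = 2x. Iterate:
  r_0 = 2 (mod 3)
  r_1 = 5 (mod 9)
Final: r_1 = 5, and one checks f(r_1) ≡ 0 mod 3^2.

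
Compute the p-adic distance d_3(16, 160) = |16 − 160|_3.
d_3(16, 160) = 1/9

Step 1 — x − y = 16 − 160 = -144. Step 2 — v_3(-144) = 2 (factor: -144 = −(3^2 · 16); the sign does not affect v_p). Step 3 — |x − y|_3 = 3^{-2} = 1/9.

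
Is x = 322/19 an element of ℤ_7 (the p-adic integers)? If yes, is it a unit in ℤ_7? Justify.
x ∈ ℤ_7 but not a unit; v_7(x) = 1 > 0

ℤ_7 = {x ∈ ℚ_7 : v_7(x) ≥ 0} and ℤ_7^× = {x ∈ ℤ_7 : v_7(x) = 0}. Here v_7(322/19) = v_7(num) − v_7(den) = 1; compare against these criteria.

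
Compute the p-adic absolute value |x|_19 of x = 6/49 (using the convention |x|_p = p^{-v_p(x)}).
|6/49|_19 = 1

Step 1 — compute v_19(x) by factoring powers of 19 out of the numerator and denominator: v_19(6/49) = 0. Step 2 — apply |x|_p = p^{-v_p(x)} = 19^{0} = 1.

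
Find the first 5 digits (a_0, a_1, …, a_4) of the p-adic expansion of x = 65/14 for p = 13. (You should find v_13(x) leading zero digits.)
(a_0, …, a_4) = (0, 5, 8, 4, 8)

v_13(65/14) = 1, so a_0 = ... = a_0 = 0. Factor out: x = 13^1 · u with u = 5/14 a unit in ℤ_13. Expand u iteratively via a_{v+i} = u_i mod 13, u_{i+1} = (u_i − a_{v+i})/13:
  u_0 = 5/14;  a_1 = 5;  u_1 = (u_0 − 5)/13 = -5/14
  u_1 = -5/14;  a_2 = 8;  u_2 = (u_1 − 8)/13 = -9/14
  u_2 = -9/14;  a_3 = 4;  u_3 = (u_2 − 4)/13 = -5/14
  u_3 = -5/14;  a_4 = 8;  u_4 = (u_3 − 8)/13 = -9/14
Digits: (0, 5, 8, 4, 8).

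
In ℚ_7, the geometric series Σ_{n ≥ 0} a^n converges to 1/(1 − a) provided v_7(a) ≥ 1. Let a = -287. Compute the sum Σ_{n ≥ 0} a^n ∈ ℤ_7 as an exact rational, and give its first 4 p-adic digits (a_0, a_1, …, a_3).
Σ a^n = 1/(1 − a) = 1/288;  first 4 digits = (1, 1, 2, 2)

v_7(a) = 1 ≥ 1, so the series converges in ℤ_7 to 1/(1 − a) = 1/(1 − (-287)) = 1/288. Expand this rational in ℤ_7: compute digits iteratively via d_i = x_i mod 7, x_{i+1} = (x_i − d_i)/7. The first 4 digits are (1, 1, 2, 2).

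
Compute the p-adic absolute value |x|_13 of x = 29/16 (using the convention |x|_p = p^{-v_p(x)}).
|29/16|_13 = 1

Step 1 — compute v_13(x) by factoring powers of 13 out of the numerator and denominator: v_13(29/16) = 0. Step 2 — apply |x|_p = p^{-v_p(x)} = 13^{0} = 1.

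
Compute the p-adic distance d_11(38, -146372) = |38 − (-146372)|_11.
d_11(38, -146372) = 1/14641

Step 1 — x − y = 38 − (-146372) = 146410. Step 2 — v_11(146410) = 4 (factor: 146410 = (11^4 · 10); the sign does not affect v_p). Step 3 — |x − y|_11 = 11^{-4} = 1/14641.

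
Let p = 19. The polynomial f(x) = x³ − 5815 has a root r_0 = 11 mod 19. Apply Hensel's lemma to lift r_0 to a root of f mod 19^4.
r_3 = 119578 (mod 130321)

Hensel: r_{i+1} = r_i − f(r_i)/f′(r_i) mod 19^{i+2}, where f′(x) = 3x². Iterate:
  r_0 = 11 (mod 19)
  r_1 = 87 (mod 361)
  r_2 = 2975 (mod 6859)
  r_3 = 119578 (mod 130321)
Final: r = 119578 with f(r) ≡ 0 mod 19^4.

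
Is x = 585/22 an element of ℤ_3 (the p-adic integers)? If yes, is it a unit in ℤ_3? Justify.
x ∈ ℤ_3 but not a unit; v_3(x) = 2 > 0

ℤ_3 = {x ∈ ℚ_3 : v_3(x) ≥ 0} and ℤ_3^× = {x ∈ ℤ_3 : v_3(x) = 0}. Here v_3(585/22) = v_3(num) − v_3(den) = 2; compare against these criteria.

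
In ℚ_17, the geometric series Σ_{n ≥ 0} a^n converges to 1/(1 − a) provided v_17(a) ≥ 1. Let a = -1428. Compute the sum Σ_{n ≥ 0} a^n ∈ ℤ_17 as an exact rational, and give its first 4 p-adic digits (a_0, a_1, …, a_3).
Σ a^n = 1/(1 − a) = 1/1429;  first 4 digits = (1, 1, 13, 7)

v_17(a) = 1 ≥ 1, so the series converges in ℤ_17 to 1/(1 − a) = 1/(1 − (-1428)) = 1/1429. Expand this rational in ℤ_17: compute digits iteratively via d_i = x_i mod 17, x_{i+1} = (x_i − d_i)/17. The first 4 digits are (1, 1, 13, 7).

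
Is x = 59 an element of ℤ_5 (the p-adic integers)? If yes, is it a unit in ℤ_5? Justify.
x ∈ ℤ_5^× (unit); v_5(x) = 0

ℤ_5 = {x ∈ ℚ_5 : v_5(x) ≥ 0} and ℤ_5^× = {x ∈ ℤ_5 : v_5(x) = 0}. Here v_5(59) = v_5(num) − v_5(den) = 0; compare against these criteria.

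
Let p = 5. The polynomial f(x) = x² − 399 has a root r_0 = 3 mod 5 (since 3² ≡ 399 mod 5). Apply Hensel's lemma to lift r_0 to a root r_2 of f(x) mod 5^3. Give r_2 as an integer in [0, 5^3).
r_2 = 93 (mod 125)

Hensel's recurrence: r_{i+1} = r_i − f(r_i)·(f′(r_i))^{-1} mod 5^{i+2}, with f′(x) = 2x. Iterate:
  r_0 = 3 (mod 5)
  r_1 = 18 (mod 25)
  r_2 = 93 (mod 125)
Final: r_2 = 93, and one checks f(r_2) ≡ 0 mod 5^3.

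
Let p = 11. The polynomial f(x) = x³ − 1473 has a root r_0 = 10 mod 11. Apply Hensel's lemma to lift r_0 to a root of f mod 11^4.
r_3 = 4685 (mod 14641)

Hensel: r_{i+1} = r_i − f(r_i)/f′(r_i) mod 11^{i+2}, where f′(x) = 3x². Iterate:
  r_0 = 10 (mod 11)
  r_1 = 87 (mod 121)
  r_2 = 692 (mod 1331)
  r_3 = 4685 (mod 14641)
Final: r = 4685 with f(r) ≡ 0 mod 11^4.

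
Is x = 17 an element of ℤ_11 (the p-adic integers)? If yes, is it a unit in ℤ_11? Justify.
x ∈ ℤ_11^× (unit); v_11(x) = 0

ℤ_11 = {x ∈ ℚ_11 : v_11(x) ≥ 0} and ℤ_11^× = {x ∈ ℤ_11 : v_11(x) = 0}. Here v_11(17) = v_11(num) − v_11(den) = 0; compare against these criteria.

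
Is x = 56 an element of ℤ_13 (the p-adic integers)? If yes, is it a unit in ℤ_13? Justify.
x ∈ ℤ_13^× (unit); v_13(x) = 0

ℤ_13 = {x ∈ ℚ_13 : v_13(x) ≥ 0} and ℤ_13^× = {x ∈ ℤ_13 : v_13(x) = 0}. Here v_13(56) = v_13(num) − v_13(den) = 0; compare against these criteria.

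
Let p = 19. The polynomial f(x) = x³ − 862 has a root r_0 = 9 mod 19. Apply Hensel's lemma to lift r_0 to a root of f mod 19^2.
r_1 = 66 (mod 361)

Hensel: r_{i+1} = r_i − f(r_i)/f′(r_i) mod 19^{i+2}, where f′(x) = 3x². Iterate:
  r_0 = 9 (mod 19)
  r_1 = 66 (mod 361)
Final: r = 66 with f(r) ≡ 0 mod 19^2.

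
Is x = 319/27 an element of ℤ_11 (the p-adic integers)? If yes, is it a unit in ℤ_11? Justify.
x ∈ ℤ_11 but not a unit; v_11(x) = 1 > 0

ℤ_11 = {x ∈ ℚ_11 : v_11(x) ≥ 0} and ℤ_11^× = {x ∈ ℤ_11 : v_11(x) = 0}. Here v_11(319/27) = v_11(num) − v_11(den) = 1; compare against these criteria.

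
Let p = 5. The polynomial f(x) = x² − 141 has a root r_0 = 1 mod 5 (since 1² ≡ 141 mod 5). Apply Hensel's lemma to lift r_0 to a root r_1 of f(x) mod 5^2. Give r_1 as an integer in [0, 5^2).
r_1 = 21 (mod 25)

Hensel's recurrence: r_{i+1} = r_i − f(r_i)·(f′(r_i))^{-1} mod 5^{i+2}, with f′(x) = 2x. Iterate:
  r_0 = 1 (mod 5)
  r_1 = 21 (mod 25)
Final: r_1 = 21, and one checks f(r_1) ≡ 0 mod 5^2.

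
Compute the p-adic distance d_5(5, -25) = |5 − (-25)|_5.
d_5(5, -25) = 1/5

Step 1 — x − y = 5 − (-25) = 30. Step 2 — v_5(30) = 1 (factor: 30 = (5^1 · 6); the sign does not affect v_p). Step 3 — |x − y|_5 = 5^{-1} = 1/5.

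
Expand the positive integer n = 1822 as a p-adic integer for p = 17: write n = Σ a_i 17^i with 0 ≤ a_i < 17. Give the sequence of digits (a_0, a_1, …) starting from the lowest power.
(a_0, a_1, …) = (3, 5, 6)

Repeated division by 17 gives the digits low-to-high: 1822 = 3 + 5·17^1 + 6·17^2. Digit sequence: (3, 5, 6).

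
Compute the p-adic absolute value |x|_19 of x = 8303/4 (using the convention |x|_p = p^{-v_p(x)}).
|8303/4|_19 = 1/361

Step 1 — compute v_19(x) by factoring powers of 19 out of the numerator and denominator: v_19(8303/4) = 2. Step 2 — apply |x|_p = p^{-v_p(x)} = 19^{-2} = 1/361.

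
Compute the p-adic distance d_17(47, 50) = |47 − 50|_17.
d_17(47, 50) = 1

Step 1 — x − y = 47 − 50 = -3. Step 2 — v_17(-3) = 0 (factor: -3 = −(17^0 · 3); the sign does not affect v_p). Step 3 — |x − y|_17 = 17^{0} = 1.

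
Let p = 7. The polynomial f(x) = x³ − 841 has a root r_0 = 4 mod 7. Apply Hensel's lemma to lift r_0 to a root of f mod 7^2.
r_1 = 11 (mod 49)

Hensel: r_{i+1} = r_i − f(r_i)/f′(r_i) mod 7^{i+2}, where f′(x) = 3x². Iterate:
  r_0 = 4 (mod 7)
  r_1 = 11 (mod 49)
Final: r = 11 with f(r) ≡ 0 mod 7^2.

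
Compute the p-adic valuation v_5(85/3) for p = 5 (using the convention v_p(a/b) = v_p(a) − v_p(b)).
v_5(85/3) = 1

Factor powers of 5 from the numerator and denominator of the reduced fraction: 85 = 5^1 · 17 and 3 = 5^0 · 3. Apply v_p(a/b) = v_p(a) − v_p(b): v_5(85/3) = 1 − 0 = 1.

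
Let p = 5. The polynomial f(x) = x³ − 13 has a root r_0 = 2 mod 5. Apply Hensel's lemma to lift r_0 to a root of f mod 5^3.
r_2 = 67 (mod 125)

Hensel: r_{i+1} = r_i − f(r_i)/f′(r_i) mod 5^{i+2}, where f′(x) = 3x². Iterate:
  r_0 = 2 (mod 5)
  r_1 = 17 (mod 25)
  r_2 = 67 (mod 125)
Final: r = 67 with f(r) ≡ 0 mod 5^3.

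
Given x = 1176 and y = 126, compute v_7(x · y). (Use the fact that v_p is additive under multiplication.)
v_7(148176) = 3

v_p(x) = 2 (factor: 1176 = 7^2 · 24); v_p(y) = 1 (factor: 126 = 7^1 · 18). Additivity: v_p(xy) = v_p(x) + v_p(y) = 2 + 1 = 3. (Direct check: xy = 148176 = 7^3 · (432).)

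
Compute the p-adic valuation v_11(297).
v_11(297) = 1

v_11(n) is the largest exponent k such that 11^k divides n. Factor out: 297 = 11^1 · 27. (Sign doesn't affect v_p.) So v_11(297) = 1.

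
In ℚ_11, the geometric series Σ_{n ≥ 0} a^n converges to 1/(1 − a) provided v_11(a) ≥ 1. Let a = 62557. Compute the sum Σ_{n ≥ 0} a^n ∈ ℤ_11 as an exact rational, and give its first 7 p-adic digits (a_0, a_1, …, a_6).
Σ a^n = 1/(1 − a) = -1/62556;  first 7 digits = (1, 0, 0, 3, 4, 0, 9)

v_11(a) = 3 ≥ 1, so the series converges in ℤ_11 to 1/(1 − a) = 1/(1 − 62557) = -1/62556. Expand this rational in ℤ_11: compute digits iteratively via d_i = x_i mod 11, x_{i+1} = (x_i − d_i)/11. The first 7 digits are (1, 0, 0, 3, 4, 0, 9).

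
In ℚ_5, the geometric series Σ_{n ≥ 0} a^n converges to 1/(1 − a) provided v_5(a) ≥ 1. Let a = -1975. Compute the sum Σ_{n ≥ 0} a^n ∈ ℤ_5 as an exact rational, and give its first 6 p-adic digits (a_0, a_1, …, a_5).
Σ a^n = 1/(1 − a) = 1/1976;  first 6 digits = (1, 0, 1, 4, 2, 2)

v_5(a) = 2 ≥ 1, so the series converges in ℤ_5 to 1/(1 − a) = 1/(1 − (-1975)) = 1/1976. Expand this rational in ℤ_5: compute digits iteratively via d_i = x_i mod 5, x_{i+1} = (x_i − d_i)/5. The first 6 digits are (1, 0, 1, 4, 2, 2).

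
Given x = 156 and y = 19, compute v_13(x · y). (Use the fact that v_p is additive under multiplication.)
v_13(2964) = 1

v_p(x) = 1 (factor: 156 = 13^1 · 12); v_p(y) = 0 (factor: 19 = 13^0 · 19). Additivity: v_p(xy) = v_p(x) + v_p(y) = 1 + 0 = 1. (Direct check: xy = 2964 = 13^1 · (228).)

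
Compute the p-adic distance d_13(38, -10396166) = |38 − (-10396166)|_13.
d_13(38, -10396166) = 1/371293

Step 1 — x − y = 38 − (-10396166) = 10396204. Step 2 — v_13(10396204) = 5 (factor: 10396204 = (13^5 · 28); the sign does not affect v_p). Step 3 — |x − y|_13 = 13^{-5} = 1/371293.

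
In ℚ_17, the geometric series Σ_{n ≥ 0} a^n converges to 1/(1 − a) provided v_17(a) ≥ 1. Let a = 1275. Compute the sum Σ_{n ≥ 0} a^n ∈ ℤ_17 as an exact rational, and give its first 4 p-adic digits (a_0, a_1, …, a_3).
Σ a^n = 1/(1 − a) = -1/1274;  first 4 digits = (1, 7, 2, 11)

v_17(a) = 1 ≥ 1, so the series converges in ℤ_17 to 1/(1 − a) = 1/(1 − 1275) = -1/1274. Expand this rational in ℤ_17: compute digits iteratively via d_i = x_i mod 17, x_{i+1} = (x_i − d_i)/17. The first 4 digits are (1, 7, 2, 11).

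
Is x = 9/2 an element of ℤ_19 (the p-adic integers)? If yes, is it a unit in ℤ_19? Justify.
x ∈ ℤ_19^× (unit); v_19(x) = 0

ℤ_19 = {x ∈ ℚ_19 : v_19(x) ≥ 0} and ℤ_19^× = {x ∈ ℤ_19 : v_19(x) = 0}. Here v_19(9/2) = v_19(num) − v_19(den) = 0; compare against these criteria.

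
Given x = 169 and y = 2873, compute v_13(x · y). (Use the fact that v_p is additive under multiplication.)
v_13(485537) = 4

v_p(x) = 2 (factor: 169 = 13^2 · 1); v_p(y) = 2 (factor: 2873 = 13^2 · 17). Additivity: v_p(xy) = v_p(x) + v_p(y) = 2 + 2 = 4. (Direct check: xy = 485537 = 13^4 · (17).)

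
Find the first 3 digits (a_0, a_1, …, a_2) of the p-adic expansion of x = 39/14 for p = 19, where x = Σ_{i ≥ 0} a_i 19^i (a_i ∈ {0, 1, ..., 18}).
(a_0, …, a_2) = (15, 17, 14)

v_19(39/14) = 0 (numerator and denominator both coprime to 19), so x ∈ ℤ_19^×. Compute digits iteratively via a_i = x_i mod 19, x_{i+1} = (x_i − a_i)/19, with x_0 = x:
  x_0 = 39/14;  a_0 = 15;  x_1 = (x_0 − 15)/19 = -9/14
  x_1 = -9/14;  a_1 = 17;  x_2 = (x_1 − 17)/19 = -13/14
  x_2 = -13/14;  a_2 = 14;  x_3 = (x_2 − 14)/19 = -11/14
Digits: (15, 17, 14).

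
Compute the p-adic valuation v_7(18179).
v_7(18179) = 3

v_7(n) is the largest exponent k such that 7^k divides n. Factor out: 18179 = 7^3 · 53. (Sign doesn't affect v_p.) So v_7(18179) = 3.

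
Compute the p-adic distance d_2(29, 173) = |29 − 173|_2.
d_2(29, 173) = 1/16

Step 1 — x − y = 29 − 173 = -144. Step 2 — v_2(-144) = 4 (factor: -144 = −(2^4 · 9); the sign does not affect v_p). Step 3 — |x − y|_2 = 2^{-4} = 1/16.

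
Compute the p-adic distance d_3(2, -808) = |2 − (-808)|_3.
d_3(2, -808) = 1/81

Step 1 — x − y = 2 − (-808) = 810. Step 2 — v_3(810) = 4 (factor: 810 = (3^4 · 10); the sign does not affect v_p). Step 3 — |x − y|_3 = 3^{-4} = 1/81.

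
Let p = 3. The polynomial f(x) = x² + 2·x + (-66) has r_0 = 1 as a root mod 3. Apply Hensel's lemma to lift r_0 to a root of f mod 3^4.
r_3 = 37 (mod 81)

Hensel: r_{i+1} = r_i − f(r_i)·(f′(r_i))^{-1} mod 3^{i+2}, f′(x) = 2x + 2. Iterate:
  r_0 = 1 (mod 3)
  r_1 = 1 (mod 9)
  r_2 = 10 (mod 27)
  r_3 = 37 (mod 81)
Final: r = 37 satisfies f(r) ≡ 0 mod 3^4.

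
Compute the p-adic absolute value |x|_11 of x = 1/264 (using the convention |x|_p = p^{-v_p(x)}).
|1/264|_11 = 11

Step 1 — compute v_11(x) by factoring powers of 11 out of the numerator and denominator: v_11(1/264) = -1. Step 2 — apply |x|_p = p^{-v_p(x)} = 11^{1} = 11.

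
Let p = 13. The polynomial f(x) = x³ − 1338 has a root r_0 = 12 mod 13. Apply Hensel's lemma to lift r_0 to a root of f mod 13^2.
r_1 = 51 (mod 169)

Hensel: r_{i+1} = r_i − f(r_i)/f′(r_i) mod 13^{i+2}, where f′(x) = 3x². Iterate:
  r_0 = 12 (mod 13)
  r_1 = 51 (mod 169)
Final: r = 51 with f(r) ≡ 0 mod 13^2.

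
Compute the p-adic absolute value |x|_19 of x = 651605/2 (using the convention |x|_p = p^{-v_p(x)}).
|651605/2|_19 = 1/130321

Step 1 — compute v_19(x) by factoring powers of 19 out of the numerator and denominator: v_19(651605/2) = 4. Step 2 — apply |x|_p = p^{-v_p(x)} = 19^{-4} = 1/130321.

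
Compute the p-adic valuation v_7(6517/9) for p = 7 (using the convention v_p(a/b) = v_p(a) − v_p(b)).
v_7(6517/9) = 3

Factor powers of 7 from the numerator and denominator of the reduced fraction: 6517 = 7^3 · 19 and 9 = 7^0 · 9. Apply v_p(a/b) = v_p(a) − v_p(b): v_7(6517/9) = 3 − 0 = 3.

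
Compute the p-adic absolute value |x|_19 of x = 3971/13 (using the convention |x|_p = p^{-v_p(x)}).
|3971/13|_19 = 1/361

Step 1 — compute v_19(x) by factoring powers of 19 out of the numerator and denominator: v_19(3971/13) = 2. Step 2 — apply |x|_p = p^{-v_p(x)} = 19^{-2} = 1/361.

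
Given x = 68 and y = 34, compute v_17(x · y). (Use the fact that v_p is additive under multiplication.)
v_17(2312) = 2

v_p(x) = 1 (factor: 68 = 17^1 · 4); v_p(y) = 1 (factor: 34 = 17^1 · 2). Additivity: v_p(xy) = v_p(x) + v_p(y) = 1 + 1 = 2. (Direct check: xy = 2312 = 17^2 · (8).)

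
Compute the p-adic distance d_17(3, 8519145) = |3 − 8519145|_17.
d_17(3, 8519145) = 1/1419857

Step 1 — x − y = 3 − 8519145 = -8519142. Step 2 — v_17(-8519142) = 5 (factor: -8519142 = −(17^5 · 6); the sign does not affect v_p). Step 3 — |x − y|_17 = 17^{-5} = 1/1419857.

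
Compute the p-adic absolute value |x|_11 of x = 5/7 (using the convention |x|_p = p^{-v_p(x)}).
|5/7|_11 = 1

Step 1 — compute v_11(x) by factoring powers of 11 out of the numerator and denominator: v_11(5/7) = 0. Step 2 — apply |x|_p = p^{-v_p(x)} = 11^{0} = 1.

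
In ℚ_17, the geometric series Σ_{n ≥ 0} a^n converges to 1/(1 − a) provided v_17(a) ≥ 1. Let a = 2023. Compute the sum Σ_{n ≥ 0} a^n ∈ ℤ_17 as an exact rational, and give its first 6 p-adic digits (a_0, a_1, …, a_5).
Σ a^n = 1/(1 − a) = -1/2022;  first 6 digits = (1, 0, 7, 0, 15, 2)

v_17(a) = 2 ≥ 1, so the series converges in ℤ_17 to 1/(1 − a) = 1/(1 − 2023) = -1/2022. Expand this rational in ℤ_17: compute digits iteratively via d_i = x_i mod 17, x_{i+1} = (x_i − d_i)/17. The first 6 digits are (1, 0, 7, 0, 15, 2).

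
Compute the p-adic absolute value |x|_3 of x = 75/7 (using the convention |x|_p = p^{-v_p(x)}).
|75/7|_3 = 1/3

Step 1 — compute v_3(x) by factoring powers of 3 out of the numerator and denominator: v_3(75/7) = 1. Step 2 — apply |x|_p = p^{-v_p(x)} = 3^{-1} = 1/3.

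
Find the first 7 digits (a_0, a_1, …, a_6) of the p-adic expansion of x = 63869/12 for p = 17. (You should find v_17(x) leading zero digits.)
(a_0, …, a_6) = (0, 0, 0, 11, 15, 9, 15)

v_17(63869/12) = 3, so a_0 = ... = a_2 = 0. Factor out: x = 17^3 · u with u = 13/12 a unit in ℤ_17. Expand u iteratively via a_{v+i} = u_i mod 17, u_{i+1} = (u_i − a_{v+i})/17:
  u_0 = 13/12;  a_3 = 11;  u_1 = (u_0 − 11)/17 = -7/12
  u_1 = -7/12;  a_4 = 15;  u_2 = (u_1 − 15)/17 = -11/12
  u_2 = -11/12;  a_5 = 9;  u_3 = (u_2 − 9)/17 = -7/12
  u_3 = -7/12;  a_6 = 15;  u_4 = (u_3 − 15)/17 = -11/12
Digits: (0, 0, 0, 11, 15, 9, 15).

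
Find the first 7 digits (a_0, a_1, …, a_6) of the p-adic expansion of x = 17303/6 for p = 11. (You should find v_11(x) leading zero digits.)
(a_0, …, a_6) = (0, 0, 0, 4, 9, 1, 9)

v_11(17303/6) = 3, so a_0 = ... = a_2 = 0. Factor out: x = 11^3 · u with u = 13/6 a unit in ℤ_11. Expand u iteratively via a_{v+i} = u_i mod 11, u_{i+1} = (u_i − a_{v+i})/11:
  u_0 = 13/6;  a_3 = 4;  u_1 = (u_0 − 4)/11 = -1/6
  u_1 = -1/6;  a_4 = 9;  u_2 = (u_1 − 9)/11 = -5/6
  u_2 = -5/6;  a_5 = 1;  u_3 = (u_2 − 1)/11 = -1/6
  u_3 = -1/6;  a_6 = 9;  u_4 = (u_3 − 9)/11 = -5/6
Digits: (0, 0, 0, 4, 9, 1, 9).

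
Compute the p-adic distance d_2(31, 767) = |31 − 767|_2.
d_2(31, 767) = 1/32

Step 1 — x − y = 31 − 767 = -736. Step 2 — v_2(-736) = 5 (factor: -736 = −(2^5 · 23); the sign does not affect v_p). Step 3 — |x − y|_2 = 2^{-5} = 1/32.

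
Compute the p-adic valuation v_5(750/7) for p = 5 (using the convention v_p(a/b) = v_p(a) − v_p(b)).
v_5(750/7) = 3

Factor powers of 5 from the numerator and denominator of the reduced fraction: 750 = 5^3 · 6 and 7 = 5^0 · 7. Apply v_p(a/b) = v_p(a) − v_p(b): v_5(750/7) = 3 − 0 = 3.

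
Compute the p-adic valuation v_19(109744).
v_19(109744) = 3

v_19(n) is the largest exponent k such that 19^k divides n. Factor out: 109744 = 19^3 · 16. (Sign doesn't affect v_p.) So v_19(109744) = 3.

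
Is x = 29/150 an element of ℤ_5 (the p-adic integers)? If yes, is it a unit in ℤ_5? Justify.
x ∉ ℤ_5 (v_5(x) = -2 < 0)

ℤ_5 = {x ∈ ℚ_5 : v_5(x) ≥ 0} and ℤ_5^× = {x ∈ ℤ_5 : v_5(x) = 0}. Here v_5(29/150) = v_5(num) − v_5(den) = -2; compare against these criteria.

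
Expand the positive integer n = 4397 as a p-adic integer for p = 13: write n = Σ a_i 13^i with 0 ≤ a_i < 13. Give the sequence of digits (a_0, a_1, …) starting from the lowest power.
(a_0, a_1, …) = (3, 0, 0, 2)

Repeated division by 13 gives the digits low-to-high: 4397 = 3 + 2·13^3. Digit sequence: (3, 0, 0, 2).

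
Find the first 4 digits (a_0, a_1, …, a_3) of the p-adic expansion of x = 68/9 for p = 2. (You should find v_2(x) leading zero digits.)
(a_0, …, a_3) = (0, 0, 1, 0)

v_2(68/9) = 2, so a_0 = ... = a_1 = 0. Factor out: x = 2^2 · u with u = 17/9 a unit in ℤ_2. Expand u iteratively via a_{v+i} = u_i mod 2, u_{i+1} = (u_i − a_{v+i})/2:
  u_0 = 17/9;  a_2 = 1;  u_1 = (u_0 − 1)/2 = 4/9
  u_1 = 4/9;  a_3 = 0;  u_2 = (u_1 − 0)/2 = 2/9
Digits: (0, 0, 1, 0).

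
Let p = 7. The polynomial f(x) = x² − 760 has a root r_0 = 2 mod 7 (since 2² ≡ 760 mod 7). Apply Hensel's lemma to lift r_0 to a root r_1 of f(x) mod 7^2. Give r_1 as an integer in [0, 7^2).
r_1 = 44 (mod 49)

Hensel's recurrence: r_{i+1} = r_i − f(r_i)·(f′(r_i))^{-1} mod 7^{i+2}, with f′(x) = 2x. Iterate:
  r_0 = 2 (mod 7)
  r_1 = 44 (mod 49)
Final: r_1 = 44, and one checks f(r_1) ≡ 0 mod 7^2.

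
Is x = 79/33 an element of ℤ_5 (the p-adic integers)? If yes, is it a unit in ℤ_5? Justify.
x ∈ ℤ_5^× (unit); v_5(x) = 0

ℤ_5 = {x ∈ ℚ_5 : v_5(x) ≥ 0} and ℤ_5^× = {x ∈ ℤ_5 : v_5(x) = 0}. Here v_5(79/33) = v_5(num) − v_5(den) = 0; compare against these criteria.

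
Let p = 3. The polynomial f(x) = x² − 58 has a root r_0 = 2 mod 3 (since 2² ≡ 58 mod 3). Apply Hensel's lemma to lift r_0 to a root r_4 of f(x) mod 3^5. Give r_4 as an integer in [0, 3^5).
r_4 = 137 (mod 243)

Hensel's recurrence: r_{i+1} = r_i − f(r_i)·(f′(r_i))^{-1} mod 3^{i+2}, with f′(x) = 2x. Iterate:
  r_0 = 2 (mod 3)
  r_1 = 2 (mod 9)
  r_2 = 2 (mod 27)
  r_3 = 56 (mod 81)
  r_4 = 137 (mod 243)
Final: r_4 = 137, and one checks f(r_4) ≡ 0 mod 3^5.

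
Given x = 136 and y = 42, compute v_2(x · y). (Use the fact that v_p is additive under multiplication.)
v_2(5712) = 4

v_p(x) = 3 (factor: 136 = 2^3 · 17); v_p(y) = 1 (factor: 42 = 2^1 · 21). Additivity: v_p(xy) = v_p(x) + v_p(y) = 3 + 1 = 4. (Direct check: xy = 5712 = 2^4 · (357).)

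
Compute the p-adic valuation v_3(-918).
v_3(-918) = 3

v_3(n) is the largest exponent k such that 3^k divides n. Factor out: -918 = -3^3 · 34. (Sign doesn't affect v_p.) So v_3(-918) = 3.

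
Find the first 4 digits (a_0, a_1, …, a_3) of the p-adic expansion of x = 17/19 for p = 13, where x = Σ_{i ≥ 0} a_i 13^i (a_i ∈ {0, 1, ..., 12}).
(a_0, …, a_3) = (5, 12, 10, 6)

v_13(17/19) = 0 (numerator and denominator both coprime to 13), so x ∈ ℤ_13^×. Compute digits iteratively via a_i = x_i mod 13, x_{i+1} = (x_i − a_i)/13, with x_0 = x:
  x_0 = 17/19;  a_0 = 5;  x_1 = (x_0 − 5)/13 = -6/19
  x_1 = -6/19;  a_1 = 12;  x_2 = (x_1 − 12)/13 = -18/19
  x_2 = -18/19;  a_2 = 10;  x_3 = (x_2 − 10)/13 = -16/19
  x_3 = -16/19;  a_3 = 6;  x_4 = (x_3 − 6)/13 = -10/19
Digits: (5, 12, 10, 6).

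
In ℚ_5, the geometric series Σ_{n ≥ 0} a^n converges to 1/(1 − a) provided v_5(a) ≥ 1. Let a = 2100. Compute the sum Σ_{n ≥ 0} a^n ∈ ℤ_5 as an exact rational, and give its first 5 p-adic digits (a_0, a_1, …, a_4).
Σ a^n = 1/(1 − a) = -1/2099;  first 5 digits = (1, 0, 4, 1, 4)

v_5(a) = 2 ≥ 1, so the series converges in ℤ_5 to 1/(1 − a) = 1/(1 − 2100) = -1/2099. Expand this rational in ℤ_5: compute digits iteratively via d_i = x_i mod 5, x_{i+1} = (x_i − d_i)/5. The first 5 digits are (1, 0, 4, 1, 4).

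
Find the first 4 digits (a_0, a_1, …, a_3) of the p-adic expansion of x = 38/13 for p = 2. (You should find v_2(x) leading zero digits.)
(a_0, …, a_3) = (0, 1, 1, 1)

v_2(38/13) = 1, so a_0 = ... = a_0 = 0. Factor out: x = 2^1 · u with u = 19/13 a unit in ℤ_2. Expand u iteratively via a_{v+i} = u_i mod 2, u_{i+1} = (u_i − a_{v+i})/2:
  u_0 = 19/13;  a_1 = 1;  u_1 = (u_0 − 1)/2 = 3/13
  u_1 = 3/13;  a_2 = 1;  u_2 = (u_1 − 1)/2 = -5/13
  u_2 = -5/13;  a_3 = 1;  u_3 = (u_2 − 1)/2 = -9/13
Digits: (0, 1, 1, 1).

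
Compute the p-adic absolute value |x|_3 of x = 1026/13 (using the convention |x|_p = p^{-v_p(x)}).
|1026/13|_3 = 1/27

Step 1 — compute v_3(x) by factoring powers of 3 out of the numerator and denominator: v_3(1026/13) = 3. Step 2 — apply |x|_p = p^{-v_p(x)} = 3^{-3} = 1/27.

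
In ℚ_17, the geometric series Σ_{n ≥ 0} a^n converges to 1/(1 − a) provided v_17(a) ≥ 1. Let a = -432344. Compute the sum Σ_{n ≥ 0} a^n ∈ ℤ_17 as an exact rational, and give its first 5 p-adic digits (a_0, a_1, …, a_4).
Σ a^n = 1/(1 − a) = 1/432345;  first 5 digits = (1, 0, 0, 14, 11)

v_17(a) = 3 ≥ 1, so the series converges in ℤ_17 to 1/(1 − a) = 1/(1 − (-432344)) = 1/432345. Expand this rational in ℤ_17: compute digits iteratively via d_i = x_i mod 17, x_{i+1} = (x_i − d_i)/17. The first 5 digits are (1, 0, 0, 14, 11).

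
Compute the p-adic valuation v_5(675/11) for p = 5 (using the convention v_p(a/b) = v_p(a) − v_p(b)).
v_5(675/11) = 2

Factor powers of 5 from the numerator and denominator of the reduced fraction: 675 = 5^2 · 27 and 11 = 5^0 · 11. Apply v_p(a/b) = v_p(a) − v_p(b): v_5(675/11) = 2 − 0 = 2.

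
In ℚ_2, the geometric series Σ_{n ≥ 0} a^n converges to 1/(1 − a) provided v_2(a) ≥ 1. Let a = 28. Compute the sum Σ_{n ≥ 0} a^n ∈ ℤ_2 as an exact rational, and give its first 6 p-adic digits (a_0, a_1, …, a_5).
Σ a^n = 1/(1 − a) = -1/27;  first 6 digits = (1, 0, 1, 1, 0, 1)

v_2(a) = 2 ≥ 1, so the series converges in ℤ_2 to 1/(1 − a) = 1/(1 − 28) = -1/27. Expand this rational in ℤ_2: compute digits iteratively via d_i = x_i mod 2, x_{i+1} = (x_i − d_i)/2. The first 6 digits are (1, 0, 1, 1, 0, 1).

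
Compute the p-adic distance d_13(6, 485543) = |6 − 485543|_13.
d_13(6, 485543) = 1/28561

Step 1 — x − y = 6 − 485543 = -485537. Step 2 — v_13(-485537) = 4 (factor: -485537 = −(13^4 · 17); the sign does not affect v_p). Step 3 — |x − y|_13 = 13^{-4} = 1/28561.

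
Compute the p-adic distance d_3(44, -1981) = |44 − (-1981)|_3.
d_3(44, -1981) = 1/81

Step 1 — x − y = 44 − (-1981) = 2025. Step 2 — v_3(2025) = 4 (factor: 2025 = (3^4 · 25); the sign does not affect v_p). Step 3 — |x − y|_3 = 3^{-4} = 1/81.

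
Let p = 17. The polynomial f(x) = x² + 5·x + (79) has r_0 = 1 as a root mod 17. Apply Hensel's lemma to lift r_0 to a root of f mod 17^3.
r_2 = 154 (mod 4913)

Hensel: r_{i+1} = r_i − f(r_i)·(f′(r_i))^{-1} mod 17^{i+2}, f′(x) = 2x + 5. Iterate:
  r_0 = 1 (mod 17)
  r_1 = 154 (mod 289)
  r_2 = 154 (mod 4913)
Final: r = 154 satisfies f(r) ≡ 0 mod 17^3.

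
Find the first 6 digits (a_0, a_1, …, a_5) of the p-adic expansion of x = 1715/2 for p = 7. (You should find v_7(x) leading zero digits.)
(a_0, …, a_5) = (0, 0, 0, 6, 3, 3)

v_7(1715/2) = 3, so a_0 = ... = a_2 = 0. Factor out: x = 7^3 · u with u = 5/2 a unit in ℤ_7. Expand u iteratively via a_{v+i} = u_i mod 7, u_{i+1} = (u_i − a_{v+i})/7:
  u_0 = 5/2;  a_3 = 6;  u_1 = (u_0 − 6)/7 = -1/2
  u_1 = -1/2;  a_4 = 3;  u_2 = (u_1 − 3)/7 = -1/2
  u_2 = -1/2;  a_5 = 3;  u_3 = (u_2 − 3)/7 = -1/2
Digits: (0, 0, 0, 6, 3, 3).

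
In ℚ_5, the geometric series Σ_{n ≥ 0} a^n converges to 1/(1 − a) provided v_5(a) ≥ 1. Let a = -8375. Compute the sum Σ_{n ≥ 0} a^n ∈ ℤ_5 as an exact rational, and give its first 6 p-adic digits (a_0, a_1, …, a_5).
Σ a^n = 1/(1 − a) = 1/8376;  first 6 digits = (1, 0, 0, 3, 1, 2)

v_5(a) = 3 ≥ 1, so the series converges in ℤ_5 to 1/(1 − a) = 1/(1 − (-8375)) = 1/8376. Expand this rational in ℤ_5: compute digits iteratively via d_i = x_i mod 5, x_{i+1} = (x_i − d_i)/5. The first 6 digits are (1, 0, 0, 3, 1, 2).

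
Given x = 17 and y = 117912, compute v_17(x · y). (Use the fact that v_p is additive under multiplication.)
v_17(2004504) = 4

v_p(x) = 1 (factor: 17 = 17^1 · 1); v_p(y) = 3 (factor: 117912 = 17^3 · 24). Additivity: v_p(xy) = v_p(x) + v_p(y) = 1 + 3 = 4. (Direct check: xy = 2004504 = 17^4 · (24).)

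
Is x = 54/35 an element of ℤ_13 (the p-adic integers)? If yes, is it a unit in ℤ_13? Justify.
x ∈ ℤ_13^× (unit); v_13(x) = 0

ℤ_13 = {x ∈ ℚ_13 : v_13(x) ≥ 0} and ℤ_13^× = {x ∈ ℤ_13 : v_13(x) = 0}. Here v_13(54/35) = v_13(num) − v_13(den) = 0; compare against these criteria.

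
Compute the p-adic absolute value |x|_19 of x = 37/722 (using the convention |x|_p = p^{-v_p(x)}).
|37/722|_19 = 361

Step 1 — compute v_19(x) by factoring powers of 19 out of the numerator and denominator: v_19(37/722) = -2. Step 2 — apply |x|_p = p^{-v_p(x)} = 19^{2} = 361.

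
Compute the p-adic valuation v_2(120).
v_2(120) = 3

v_2(n) is the largest exponent k such that 2^k divides n. Factor out: 120 = 2^3 · 15. (Sign doesn't affect v_p.) So v_2(120) = 3.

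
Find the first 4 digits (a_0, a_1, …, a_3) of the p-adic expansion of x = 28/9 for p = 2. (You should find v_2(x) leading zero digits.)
(a_0, …, a_3) = (0, 0, 1, 1)

v_2(28/9) = 2, so a_0 = ... = a_1 = 0. Factor out: x = 2^2 · u with u = 7/9 a unit in ℤ_2. Expand u iteratively via a_{v+i} = u_i mod 2, u_{i+1} = (u_i − a_{v+i})/2:
  u_0 = 7/9;  a_2 = 1;  u_1 = (u_0 − 1)/2 = -1/9
  u_1 = -1/9;  a_3 = 1;  u_2 = (u_1 − 1)/2 = -5/9
Digits: (0, 0, 1, 1).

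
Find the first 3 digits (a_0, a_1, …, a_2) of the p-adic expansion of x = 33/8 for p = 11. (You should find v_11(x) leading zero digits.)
(a_0, …, a_2) = (0, 10, 6)

v_11(33/8) = 1, so a_0 = ... = a_0 = 0. Factor out: x = 11^1 · u with u = 3/8 a unit in ℤ_11. Expand u iteratively via a_{v+i} = u_i mod 11, u_{i+1} = (u_i − a_{v+i})/11:
  u_0 = 3/8;  a_1 = 10;  u_1 = (u_0 − 10)/11 = -7/8
  u_1 = -7/8;  a_2 = 6;  u_2 = (u_1 − 6)/11 = -5/8
Digits: (0, 10, 6).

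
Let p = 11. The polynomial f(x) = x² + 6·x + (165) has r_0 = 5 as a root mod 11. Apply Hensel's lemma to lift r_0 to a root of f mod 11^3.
r_2 = 203 (mod 1331)

Hensel: r_{i+1} = r_i − f(r_i)·(f′(r_i))^{-1} mod 11^{i+2}, f′(x) = 2x + 6. Iterate:
  r_0 = 5 (mod 11)
  r_1 = 82 (mod 121)
  r_2 = 203 (mod 1331)
Final: r = 203 satisfies f(r) ≡ 0 mod 11^3.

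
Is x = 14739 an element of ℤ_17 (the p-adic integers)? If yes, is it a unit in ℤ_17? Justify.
x ∈ ℤ_17 but not a unit; v_17(x) = 3 > 0

ℤ_17 = {x ∈ ℚ_17 : v_17(x) ≥ 0} and ℤ_17^× = {x ∈ ℤ_17 : v_17(x) = 0}. Here v_17(14739) = v_17(num) − v_17(den) = 3; compare against these criteria.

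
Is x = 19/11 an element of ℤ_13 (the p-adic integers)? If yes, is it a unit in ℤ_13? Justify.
x ∈ ℤ_13^× (unit); v_13(x) = 0

ℤ_13 = {x ∈ ℚ_13 : v_13(x) ≥ 0} and ℤ_13^× = {x ∈ ℤ_13 : v_13(x) = 0}. Here v_13(19/11) = v_13(num) − v_13(den) = 0; compare against these criteria.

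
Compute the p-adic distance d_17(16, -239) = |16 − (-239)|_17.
d_17(16, -239) = 1/17

Step 1 — x − y = 16 − (-239) = 255. Step 2 — v_17(255) = 1 (factor: 255 = (17^1 · 15); the sign does not affect v_p). Step 3 — |x − y|_17 = 17^{-1} = 1/17.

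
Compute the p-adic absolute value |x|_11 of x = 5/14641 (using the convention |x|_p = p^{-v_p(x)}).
|5/14641|_11 = 14641

Step 1 — compute v_11(x) by factoring powers of 11 out of the numerator and denominator: v_11(5/14641) = -4. Step 2 — apply |x|_p = p^{-v_p(x)} = 11^{4} = 14641.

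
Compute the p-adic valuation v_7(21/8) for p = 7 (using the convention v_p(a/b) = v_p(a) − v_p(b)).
v_7(21/8) = 1

Factor powers of 7 from the numerator and denominator of the reduced fraction: 21 = 7^1 · 3 and 8 = 7^0 · 8. Apply v_p(a/b) = v_p(a) − v_p(b): v_7(21/8) = 1 − 0 = 1.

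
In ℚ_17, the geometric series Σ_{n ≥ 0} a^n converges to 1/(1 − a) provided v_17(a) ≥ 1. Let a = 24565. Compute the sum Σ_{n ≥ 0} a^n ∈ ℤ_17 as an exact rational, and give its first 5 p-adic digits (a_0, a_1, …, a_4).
Σ a^n = 1/(1 − a) = -1/24564;  first 5 digits = (1, 0, 0, 5, 0)

v_17(a) = 3 ≥ 1, so the series converges in ℤ_17 to 1/(1 − a) = 1/(1 − 24565) = -1/24564. Expand this rational in ℤ_17: compute digits iteratively via d_i = x_i mod 17, x_{i+1} = (x_i − d_i)/17. The first 5 digits are (1, 0, 0, 5, 0).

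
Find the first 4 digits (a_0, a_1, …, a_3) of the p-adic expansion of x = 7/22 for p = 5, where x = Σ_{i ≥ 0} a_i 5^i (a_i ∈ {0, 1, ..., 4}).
(a_0, …, a_3) = (1, 1, 0, 2)

v_5(7/22) = 0 (numerator and denominator both coprime to 5), so x ∈ ℤ_5^×. Compute digits iteratively via a_i = x_i mod 5, x_{i+1} = (x_i − a_i)/5, with x_0 = x:
  x_0 = 7/22;  a_0 = 1;  x_1 = (x_0 − 1)/5 = -3/22
  x_1 = -3/22;  a_1 = 1;  x_2 = (x_1 − 1)/5 = -5/22
  x_2 = -5/22;  a_2 = 0;  x_3 = (x_2 − 0)/5 = -1/22
  x_3 = -1/22;  a_3 = 2;  x_4 = (x_3 − 2)/5 = -9/22
Digits: (1, 1, 0, 2).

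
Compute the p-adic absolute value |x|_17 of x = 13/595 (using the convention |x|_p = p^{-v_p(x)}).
|13/595|_17 = 17

Step 1 — compute v_17(x) by factoring powers of 17 out of the numerator and denominator: v_17(13/595) = -1. Step 2 — apply |x|_p = p^{-v_p(x)} = 17^{1} = 17.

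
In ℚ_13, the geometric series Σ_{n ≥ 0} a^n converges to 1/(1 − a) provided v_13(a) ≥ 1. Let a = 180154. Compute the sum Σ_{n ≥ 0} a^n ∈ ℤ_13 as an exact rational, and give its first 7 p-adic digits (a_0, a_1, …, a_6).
Σ a^n = 1/(1 − a) = -1/180153;  first 7 digits = (1, 0, 0, 4, 6, 0, 3)

v_13(a) = 3 ≥ 1, so the series converges in ℤ_13 to 1/(1 − a) = 1/(1 − 180154) = -1/180153. Expand this rational in ℤ_13: compute digits iteratively via d_i = x_i mod 13, x_{i+1} = (x_i − d_i)/13. The first 7 digits are (1, 0, 0, 4, 6, 0, 3).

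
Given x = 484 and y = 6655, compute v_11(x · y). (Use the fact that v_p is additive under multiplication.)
v_11(3221020) = 5

v_p(x) = 2 (factor: 484 = 11^2 · 4); v_p(y) = 3 (factor: 6655 = 11^3 · 5). Additivity: v_p(xy) = v_p(x) + v_p(y) = 2 + 3 = 5. (Direct check: xy = 3221020 = 11^5 · (20).)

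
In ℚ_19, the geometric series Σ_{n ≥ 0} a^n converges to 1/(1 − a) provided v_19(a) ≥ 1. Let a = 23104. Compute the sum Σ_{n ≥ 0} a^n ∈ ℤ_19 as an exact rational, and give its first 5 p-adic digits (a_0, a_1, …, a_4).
Σ a^n = 1/(1 − a) = -1/23103;  first 5 digits = (1, 0, 7, 3, 11)

v_19(a) = 2 ≥ 1, so the series converges in ℤ_19 to 1/(1 − a) = 1/(1 − 23104) = -1/23103. Expand this rational in ℤ_19: compute digits iteratively via d_i = x_i mod 19, x_{i+1} = (x_i − d_i)/19. The first 5 digits are (1, 0, 7, 3, 11).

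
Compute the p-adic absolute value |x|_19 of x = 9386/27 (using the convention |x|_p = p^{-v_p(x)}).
|9386/27|_19 = 1/361

Step 1 — compute v_19(x) by factoring powers of 19 out of the numerator and denominator: v_19(9386/27) = 2. Step 2 — apply |x|_p = p^{-v_p(x)} = 19^{-2} = 1/361.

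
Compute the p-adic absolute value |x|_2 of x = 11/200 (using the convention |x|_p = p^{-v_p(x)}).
|11/200|_2 = 8

Step 1 — compute v_2(x) by factoring powers of 2 out of the numerator and denominator: v_2(11/200) = -3. Step 2 — apply |x|_p = p^{-v_p(x)} = 2^{3} = 8.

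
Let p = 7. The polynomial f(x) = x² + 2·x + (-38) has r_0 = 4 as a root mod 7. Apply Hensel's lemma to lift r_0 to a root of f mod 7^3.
r_2 = 270 (mod 343)

Hensel: r_{i+1} = r_i − f(r_i)·(f′(r_i))^{-1} mod 7^{i+2}, f′(x) = 2x + 2. Iterate:
  r_0 = 4 (mod 7)
  r_1 = 25 (mod 49)
  r_2 = 270 (mod 343)
Final: r = 270 satisfies f(r) ≡ 0 mod 7^3.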